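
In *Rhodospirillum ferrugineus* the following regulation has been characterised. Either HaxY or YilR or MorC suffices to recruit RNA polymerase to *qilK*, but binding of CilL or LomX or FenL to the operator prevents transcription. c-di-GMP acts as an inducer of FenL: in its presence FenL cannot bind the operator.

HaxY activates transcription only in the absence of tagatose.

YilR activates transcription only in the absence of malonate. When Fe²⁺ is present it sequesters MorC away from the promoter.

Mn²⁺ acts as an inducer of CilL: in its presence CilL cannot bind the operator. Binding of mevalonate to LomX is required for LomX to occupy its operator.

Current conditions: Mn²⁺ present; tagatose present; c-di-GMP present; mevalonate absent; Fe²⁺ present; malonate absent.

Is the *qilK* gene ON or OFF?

Tagatose is present, so HaxY is inactive.
Mn²⁺ is present, so CilL is inactive.
Mevalonate is absent, so LomX is inactive.
c-di-GMP is present, so FenL is inactive.
Malonate is absent, so YilR is active.
Fe²⁺ is present, so MorC is inactive.
Activator YilR is present, so *qilK* is transcribed.

ON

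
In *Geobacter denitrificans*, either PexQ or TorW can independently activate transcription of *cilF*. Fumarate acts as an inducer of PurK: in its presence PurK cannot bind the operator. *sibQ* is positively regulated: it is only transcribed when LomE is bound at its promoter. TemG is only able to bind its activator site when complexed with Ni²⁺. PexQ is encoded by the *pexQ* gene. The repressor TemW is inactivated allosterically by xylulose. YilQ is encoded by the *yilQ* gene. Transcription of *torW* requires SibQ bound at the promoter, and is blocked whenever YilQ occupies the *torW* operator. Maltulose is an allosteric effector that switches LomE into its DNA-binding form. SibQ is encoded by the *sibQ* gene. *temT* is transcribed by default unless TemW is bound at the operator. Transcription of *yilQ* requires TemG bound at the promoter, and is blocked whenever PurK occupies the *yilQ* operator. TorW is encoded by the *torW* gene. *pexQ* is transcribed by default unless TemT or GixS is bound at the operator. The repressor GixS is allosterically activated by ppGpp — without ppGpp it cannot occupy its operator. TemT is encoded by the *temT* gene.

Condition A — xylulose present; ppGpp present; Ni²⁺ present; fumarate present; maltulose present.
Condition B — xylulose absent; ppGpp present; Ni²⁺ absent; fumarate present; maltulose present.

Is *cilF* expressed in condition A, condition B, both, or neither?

Condition A:
Xylulose is present, so TemW is inactive.
With no repressor bound, *temT* is transcribed.
So TemT is produced and active.
ppGpp is present, so GixS is active.
With repressor TemT bound, *pexQ* is not transcribed.
So PexQ is not produced.
Ni²⁺ is present, so TemG is active.
Fumarate is present, so PurK is inactive.
No repressor is bound and TemG is active, so *yilQ* is transcribed.
So YilQ is produced and active.
Maltulose is present, so LomE is active.
No repressor is bound and LomE is active, so *sibQ* is transcribed.
So SibQ is produced and active.
With repressor YilQ bound, *torW* is not transcribed.
So TorW is not produced.
No activator is available at the *cilF* promoter, so *cilF* is not transcribed.
→ *cilF* is OFF in A.
Condition B:
Xylulose is absent, so TemW is active.
With repressor TemW bound, *temT* is not transcribed.
So TemT is not produced.
ppGpp is present, so GixS is active.
With repressor GixS bound, *pexQ* is not transcribed.
So PexQ is not produced.
Ni²⁺ is absent, so TemG is inactive.
Fumarate is present, so PurK is inactive.
Required activator TemG is absent, so *yilQ* is not transcribed.
So YilQ is not produced.
Maltulose is present, so LomE is active.
No repressor is bound and LomE is active, so *sibQ* is transcribed.
So SibQ is produced and active.
No repressor is bound and SibQ is active, so *torW* is transcribed.
So TorW is produced and active.
Activator TorW is present, so *cilF* is transcribed.
→ *cilF* is ON in B.

B only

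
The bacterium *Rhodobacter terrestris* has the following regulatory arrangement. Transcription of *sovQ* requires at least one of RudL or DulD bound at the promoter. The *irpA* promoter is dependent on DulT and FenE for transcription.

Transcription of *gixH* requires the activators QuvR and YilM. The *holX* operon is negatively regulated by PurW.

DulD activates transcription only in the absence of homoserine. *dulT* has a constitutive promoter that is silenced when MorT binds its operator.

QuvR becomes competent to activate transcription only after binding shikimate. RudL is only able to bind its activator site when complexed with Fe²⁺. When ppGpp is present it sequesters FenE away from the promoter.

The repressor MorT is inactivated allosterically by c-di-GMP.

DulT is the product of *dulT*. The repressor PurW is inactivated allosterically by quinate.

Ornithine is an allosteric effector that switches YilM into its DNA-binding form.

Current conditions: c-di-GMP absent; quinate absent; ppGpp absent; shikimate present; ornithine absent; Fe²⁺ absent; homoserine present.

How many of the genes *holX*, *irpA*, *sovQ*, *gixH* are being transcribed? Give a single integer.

0

Quinate is absent, so PurW is active.
With repressor PurW bound, *holX* is not transcribed.
→ *holX* is OFF.
c-di-GMP is absent, so MorT is active.
With repressor MorT bound, *dulT* is not transcribed.
So DulT is not produced.
ppGpp is absent, so FenE is active.
Required activator DulT is absent, so *irpA* is not transcribed.
→ *irpA* is OFF.
Fe²⁺ is absent, so RudL is inactive.
Homoserine is present, so DulD is inactive.
No activator is available at the *sovQ* promoter, so *sovQ* is not transcribed.
→ *sovQ* is OFF.
Shikimate is present, so QuvR is active.
Ornithine is absent, so YilM is inactive.
Required activator YilM is absent, so *gixH* is not transcribed.
→ *gixH* is OFF.
0 of the 4 genes are transcribed.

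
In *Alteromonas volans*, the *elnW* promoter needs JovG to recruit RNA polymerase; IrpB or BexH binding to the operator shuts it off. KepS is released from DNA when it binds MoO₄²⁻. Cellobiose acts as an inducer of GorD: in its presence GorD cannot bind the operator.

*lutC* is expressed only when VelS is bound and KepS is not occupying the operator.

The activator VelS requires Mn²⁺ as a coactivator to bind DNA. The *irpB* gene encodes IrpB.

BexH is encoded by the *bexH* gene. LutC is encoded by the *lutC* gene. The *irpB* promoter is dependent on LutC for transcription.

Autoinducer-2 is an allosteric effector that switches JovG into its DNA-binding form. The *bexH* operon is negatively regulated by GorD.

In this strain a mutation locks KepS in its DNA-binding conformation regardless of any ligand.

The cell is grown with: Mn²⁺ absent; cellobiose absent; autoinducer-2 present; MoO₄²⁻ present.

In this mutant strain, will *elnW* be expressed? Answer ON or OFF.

KepS is constitutively active in this strain.
Mn²⁺ is absent, so VelS is inactive.
With repressor KepS bound, *lutC* is not transcribed.
So LutC is not produced.
Required activator LutC is absent, so *irpB* is not transcribed.
So IrpB is not produced.
Autoinducer-2 is present, so JovG is active.
Cellobiose is absent, so GorD is active.
With repressor GorD bound, *bexH* is not transcribed.
So BexH is not produced.
No repressor is bound and JovG is active, so *elnW* is transcribed.

ON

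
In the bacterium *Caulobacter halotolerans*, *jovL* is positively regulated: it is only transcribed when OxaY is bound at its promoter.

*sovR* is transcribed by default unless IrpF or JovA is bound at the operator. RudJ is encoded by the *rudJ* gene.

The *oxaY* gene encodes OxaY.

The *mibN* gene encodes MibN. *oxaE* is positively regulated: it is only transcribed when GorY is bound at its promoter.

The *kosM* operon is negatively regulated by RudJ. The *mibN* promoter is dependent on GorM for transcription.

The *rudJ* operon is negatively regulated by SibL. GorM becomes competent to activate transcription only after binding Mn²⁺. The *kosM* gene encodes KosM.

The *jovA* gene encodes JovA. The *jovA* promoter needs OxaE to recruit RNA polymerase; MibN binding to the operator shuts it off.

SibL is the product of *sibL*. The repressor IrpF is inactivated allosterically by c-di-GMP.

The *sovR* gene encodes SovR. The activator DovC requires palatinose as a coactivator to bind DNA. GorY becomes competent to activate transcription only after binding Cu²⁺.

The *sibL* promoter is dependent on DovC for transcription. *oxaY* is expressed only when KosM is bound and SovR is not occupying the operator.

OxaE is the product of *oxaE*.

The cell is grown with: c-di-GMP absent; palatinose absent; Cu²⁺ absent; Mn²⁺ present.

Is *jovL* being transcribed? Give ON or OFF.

OFF

Palatinose is absent, so DovC is inactive.
Required activator DovC is absent, so *sibL* is not transcribed.
So SibL is not produced.
With no repressor bound, *rudJ* is transcribed.
So RudJ is produced and active.
With repressor RudJ bound, *kosM* is not transcribed.
So KosM is not produced.
c-di-GMP is absent, so IrpF is active.
Cu²⁺ is absent, so GorY is inactive.
Required activator GorY is absent, so *oxaE* is not transcribed.
So OxaE is not produced.
Mn²⁺ is present, so GorM is active.
No repressor is bound and GorM is active, so *mibN* is transcribed.
So MibN is produced and active.
With repressor MibN bound, *jovA* is not transcribed.
So JovA is not produced.
With repressor IrpF bound, *sovR* is not transcribed.
So SovR is not produced.
Required activator KosM is absent, so *oxaY* is not transcribed.
So OxaY is not produced.
Required activator OxaY is absent, so *jovL* is not transcribed.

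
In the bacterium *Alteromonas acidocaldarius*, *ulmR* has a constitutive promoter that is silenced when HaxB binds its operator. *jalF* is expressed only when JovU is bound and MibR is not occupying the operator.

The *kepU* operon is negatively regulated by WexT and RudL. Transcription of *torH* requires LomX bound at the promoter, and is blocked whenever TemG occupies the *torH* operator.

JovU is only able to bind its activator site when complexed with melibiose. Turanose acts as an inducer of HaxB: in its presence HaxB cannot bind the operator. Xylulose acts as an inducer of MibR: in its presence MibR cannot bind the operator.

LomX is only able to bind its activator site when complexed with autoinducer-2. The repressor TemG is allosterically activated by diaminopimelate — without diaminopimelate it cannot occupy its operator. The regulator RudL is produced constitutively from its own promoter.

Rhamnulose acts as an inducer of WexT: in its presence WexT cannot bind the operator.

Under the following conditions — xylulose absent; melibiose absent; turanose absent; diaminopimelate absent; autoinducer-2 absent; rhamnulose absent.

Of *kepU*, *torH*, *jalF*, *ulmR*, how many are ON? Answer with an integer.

0

Rhamnulose is absent, so WexT is active.
RudL is produced constitutively and is active.
With repressor WexT bound, *kepU* is not transcribed.
→ *kepU* is OFF.
Diaminopimelate is absent, so TemG is inactive.
Autoinducer-2 is absent, so LomX is inactive.
Required activator LomX is absent, so *torH* is not transcribed.
→ *torH* is OFF.
Melibiose is absent, so JovU is inactive.
Xylulose is absent, so MibR is active.
With repressor MibR bound, *jalF* is not transcribed.
→ *jalF* is OFF.
Turanose is absent, so HaxB is active.
With repressor HaxB bound, *ulmR* is not transcribed.
→ *ulmR* is OFF.
0 of the 4 genes are transcribed.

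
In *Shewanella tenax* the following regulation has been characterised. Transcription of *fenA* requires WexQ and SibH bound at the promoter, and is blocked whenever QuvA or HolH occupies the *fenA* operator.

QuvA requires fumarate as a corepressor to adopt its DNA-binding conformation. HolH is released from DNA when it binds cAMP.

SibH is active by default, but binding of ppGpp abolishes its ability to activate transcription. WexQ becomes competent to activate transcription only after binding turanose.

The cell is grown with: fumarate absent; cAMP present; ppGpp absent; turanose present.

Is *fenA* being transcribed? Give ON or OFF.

ON

Turanose is present, so WexQ is active.
Fumarate is absent, so QuvA is inactive.
cAMP is present, so HolH is inactive.
ppGpp is absent, so SibH is active.
No repressor is bound and WexQ and SibH are active, so *fenA* is transcribed.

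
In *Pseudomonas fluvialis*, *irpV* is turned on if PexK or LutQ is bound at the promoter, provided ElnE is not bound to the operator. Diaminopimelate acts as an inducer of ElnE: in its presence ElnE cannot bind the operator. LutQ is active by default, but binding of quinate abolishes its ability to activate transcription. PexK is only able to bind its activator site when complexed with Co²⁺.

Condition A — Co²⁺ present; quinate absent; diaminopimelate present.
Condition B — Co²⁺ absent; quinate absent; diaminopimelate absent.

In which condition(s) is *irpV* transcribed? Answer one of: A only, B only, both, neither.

A only

Condition A:
Co²⁺ is present, so PexK is active.
Quinate is absent, so LutQ is active.
Diaminopimelate is present, so ElnE is inactive.
Activator PexK is present, so *irpV* is transcribed.
→ *irpV* is ON in A.
Condition B:
Co²⁺ is absent, so PexK is inactive.
Quinate is absent, so LutQ is active.
Diaminopimelate is absent, so ElnE is active.
With repressor ElnE bound, *irpV* is not transcribed.
→ *irpV* is OFF in B.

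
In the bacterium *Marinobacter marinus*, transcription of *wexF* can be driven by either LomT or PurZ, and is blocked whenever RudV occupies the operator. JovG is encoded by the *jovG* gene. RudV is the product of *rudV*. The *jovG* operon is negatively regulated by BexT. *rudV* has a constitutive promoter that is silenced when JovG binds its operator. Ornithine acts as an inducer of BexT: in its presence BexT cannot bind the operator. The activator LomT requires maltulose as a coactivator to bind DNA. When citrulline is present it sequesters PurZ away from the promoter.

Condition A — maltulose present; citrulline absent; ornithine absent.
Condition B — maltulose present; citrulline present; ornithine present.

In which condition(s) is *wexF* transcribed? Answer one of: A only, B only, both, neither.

Condition A:
Maltulose is present, so LomT is active.
Citrulline is absent, so PurZ is active.
Ornithine is absent, so BexT is active.
With repressor BexT bound, *jovG* is not transcribed.
So JovG is not produced.
With no repressor bound, *rudV* is transcribed.
So RudV is produced and active.
With repressor RudV bound, *wexF* is not transcribed.
→ *wexF* is OFF in A.
Condition B:
Maltulose is present, so LomT is active.
Citrulline is present, so PurZ is inactive.
Ornithine is present, so BexT is inactive.
With no repressor bound, *jovG* is transcribed.
So JovG is produced and active.
With repressor JovG bound, *rudV* is not transcribed.
So RudV is not produced.
Activator LomT is present, so *wexF* is transcribed.
→ *wexF* is ON in B.

B only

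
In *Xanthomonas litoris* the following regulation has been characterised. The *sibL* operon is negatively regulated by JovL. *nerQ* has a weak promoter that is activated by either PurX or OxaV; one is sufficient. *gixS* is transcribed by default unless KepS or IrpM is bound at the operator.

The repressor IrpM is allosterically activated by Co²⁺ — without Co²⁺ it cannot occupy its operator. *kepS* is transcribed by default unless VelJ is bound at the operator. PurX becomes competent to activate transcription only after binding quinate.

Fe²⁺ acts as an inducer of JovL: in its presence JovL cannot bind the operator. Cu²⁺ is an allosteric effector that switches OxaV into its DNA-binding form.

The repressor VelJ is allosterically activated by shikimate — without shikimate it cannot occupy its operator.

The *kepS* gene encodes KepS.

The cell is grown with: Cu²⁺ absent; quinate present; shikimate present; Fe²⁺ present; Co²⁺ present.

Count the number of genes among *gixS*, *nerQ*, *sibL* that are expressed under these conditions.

2

Shikimate is present, so VelJ is active.
With repressor VelJ bound, *kepS* is not transcribed.
So KepS is not produced.
Co²⁺ is present, so IrpM is active.
With repressor IrpM bound, *gixS* is not transcribed.
→ *gixS* is OFF.
Quinate is present, so PurX is active.
Cu²⁺ is absent, so OxaV is inactive.
Activator PurX is present, so *nerQ* is transcribed.
→ *nerQ* is ON.
Fe²⁺ is present, so JovL is inactive.
With no repressor bound, *sibL* is transcribed.
→ *sibL* is ON.
2 of the 3 genes are transcribed.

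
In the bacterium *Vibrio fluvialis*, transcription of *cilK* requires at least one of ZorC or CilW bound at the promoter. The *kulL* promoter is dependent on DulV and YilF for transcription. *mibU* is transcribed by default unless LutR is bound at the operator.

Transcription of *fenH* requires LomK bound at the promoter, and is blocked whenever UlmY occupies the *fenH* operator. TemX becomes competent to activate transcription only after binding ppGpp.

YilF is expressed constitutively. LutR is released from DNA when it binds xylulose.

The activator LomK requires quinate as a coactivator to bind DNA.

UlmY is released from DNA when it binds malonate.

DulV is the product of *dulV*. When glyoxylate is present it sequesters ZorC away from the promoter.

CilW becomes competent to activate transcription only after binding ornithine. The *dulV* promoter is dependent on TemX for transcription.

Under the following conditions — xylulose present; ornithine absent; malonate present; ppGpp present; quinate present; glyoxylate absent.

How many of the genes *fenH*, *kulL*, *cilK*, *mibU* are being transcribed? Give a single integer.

4

Malonate is present, so UlmY is inactive.
Quinate is present, so LomK is active.
No repressor is bound and LomK is active, so *fenH* is transcribed.
→ *fenH* is ON.
ppGpp is present, so TemX is active.
No repressor is bound and TemX is active, so *dulV* is transcribed.
So DulV is produced and active.
YilF is produced constitutively and is active.
No repressor is bound and DulV and YilF are active, so *kulL* is transcribed.
→ *kulL* is ON.
Glyoxylate is absent, so ZorC is active.
Ornithine is absent, so CilW is inactive.
Activator ZorC is present, so *cilK* is transcribed.
→ *cilK* is ON.
Xylulose is present, so LutR is inactive.
With no repressor bound, *mibU* is transcribed.
→ *mibU* is ON.
4 of the 4 genes are transcribed.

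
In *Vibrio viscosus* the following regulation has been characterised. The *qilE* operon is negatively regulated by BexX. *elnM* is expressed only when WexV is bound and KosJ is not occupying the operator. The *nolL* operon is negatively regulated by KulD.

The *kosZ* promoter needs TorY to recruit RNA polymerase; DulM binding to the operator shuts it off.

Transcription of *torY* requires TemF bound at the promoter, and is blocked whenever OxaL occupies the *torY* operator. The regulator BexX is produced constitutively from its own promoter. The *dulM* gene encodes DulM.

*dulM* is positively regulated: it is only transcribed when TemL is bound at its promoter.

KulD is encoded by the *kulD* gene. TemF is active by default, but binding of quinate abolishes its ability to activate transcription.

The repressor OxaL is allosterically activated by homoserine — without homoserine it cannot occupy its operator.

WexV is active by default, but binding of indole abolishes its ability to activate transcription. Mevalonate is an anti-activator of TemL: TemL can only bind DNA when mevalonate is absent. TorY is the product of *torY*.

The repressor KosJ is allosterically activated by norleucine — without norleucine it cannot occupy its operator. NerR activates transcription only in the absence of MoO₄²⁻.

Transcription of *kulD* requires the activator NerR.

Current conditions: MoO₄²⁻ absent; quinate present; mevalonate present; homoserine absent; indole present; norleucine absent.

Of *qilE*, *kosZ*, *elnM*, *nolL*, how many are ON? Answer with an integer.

0

BexX is produced constitutively and is active.
With repressor BexX bound, *qilE* is not transcribed.
→ *qilE* is OFF.
Mevalonate is present, so TemL is inactive.
Required activator TemL is absent, so *dulM* is not transcribed.
So DulM is not produced.
Homoserine is absent, so OxaL is inactive.
Quinate is present, so TemF is inactive.
Required activator TemF is absent, so *torY* is not transcribed.
So TorY is not produced.
Required activator TorY is absent, so *kosZ* is not transcribed.
→ *kosZ* is OFF.
Norleucine is absent, so KosJ is inactive.
Indole is present, so WexV is inactive.
Required activator WexV is absent, so *elnM* is not transcribed.
→ *elnM* is OFF.
MoO₄²⁻ is absent, so NerR is active.
No repressor is bound and NerR is active, so *kulD* is transcribed.
So KulD is produced and active.
With repressor KulD bound, *nolL* is not transcribed.
→ *nolL* is OFF.
0 of the 4 genes are transcribed.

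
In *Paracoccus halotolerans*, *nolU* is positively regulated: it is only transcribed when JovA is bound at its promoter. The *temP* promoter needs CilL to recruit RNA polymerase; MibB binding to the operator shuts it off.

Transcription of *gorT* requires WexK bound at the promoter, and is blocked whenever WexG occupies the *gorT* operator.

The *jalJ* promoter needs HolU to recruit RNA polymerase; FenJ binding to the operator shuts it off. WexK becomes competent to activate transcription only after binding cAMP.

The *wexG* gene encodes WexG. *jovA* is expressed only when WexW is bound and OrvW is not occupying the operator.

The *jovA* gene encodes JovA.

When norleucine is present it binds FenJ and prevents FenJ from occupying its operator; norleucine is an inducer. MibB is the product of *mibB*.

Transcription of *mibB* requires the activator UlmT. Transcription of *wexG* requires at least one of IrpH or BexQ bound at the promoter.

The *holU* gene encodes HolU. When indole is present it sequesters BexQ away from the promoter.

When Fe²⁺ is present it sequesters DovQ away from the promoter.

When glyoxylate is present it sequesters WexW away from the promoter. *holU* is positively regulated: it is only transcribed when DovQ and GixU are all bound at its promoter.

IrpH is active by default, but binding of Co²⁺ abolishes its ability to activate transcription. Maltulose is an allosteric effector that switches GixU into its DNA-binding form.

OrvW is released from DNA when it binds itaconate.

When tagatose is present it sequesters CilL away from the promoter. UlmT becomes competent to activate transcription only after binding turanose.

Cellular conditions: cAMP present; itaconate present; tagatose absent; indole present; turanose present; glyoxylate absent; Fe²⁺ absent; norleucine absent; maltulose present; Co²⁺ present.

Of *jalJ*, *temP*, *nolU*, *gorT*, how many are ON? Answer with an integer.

2

Norleucine is absent, so FenJ is active.
Fe²⁺ is absent, so DovQ is active.
Maltulose is present, so GixU is active.
No repressor is bound and DovQ and GixU are active, so *holU* is transcribed.
So HolU is produced and active.
With repressor FenJ bound, *jalJ* is not transcribed.
→ *jalJ* is OFF.
Turanose is present, so UlmT is active.
No repressor is bound and UlmT is active, so *mibB* is transcribed.
So MibB is produced and active.
Tagatose is absent, so CilL is active.
With repressor MibB bound, *temP* is not transcribed.
→ *temP* is OFF.
Glyoxylate is absent, so WexW is active.
Itaconate is present, so OrvW is inactive.
No repressor is bound and WexW is active, so *jovA* is transcribed.
So JovA is produced and active.
No repressor is bound and JovA is active, so *nolU* is transcribed.
→ *nolU* is ON.
cAMP is present, so WexK is active.
Co²⁺ is present, so IrpH is inactive.
Indole is present, so BexQ is inactive.
No activator is available at the *wexG* promoter, so *wexG* is not transcribed.
So WexG is not produced.
No repressor is bound and WexK is active, so *gorT* is transcribed.
→ *gorT* is ON.
2 of the 4 genes are transcribed.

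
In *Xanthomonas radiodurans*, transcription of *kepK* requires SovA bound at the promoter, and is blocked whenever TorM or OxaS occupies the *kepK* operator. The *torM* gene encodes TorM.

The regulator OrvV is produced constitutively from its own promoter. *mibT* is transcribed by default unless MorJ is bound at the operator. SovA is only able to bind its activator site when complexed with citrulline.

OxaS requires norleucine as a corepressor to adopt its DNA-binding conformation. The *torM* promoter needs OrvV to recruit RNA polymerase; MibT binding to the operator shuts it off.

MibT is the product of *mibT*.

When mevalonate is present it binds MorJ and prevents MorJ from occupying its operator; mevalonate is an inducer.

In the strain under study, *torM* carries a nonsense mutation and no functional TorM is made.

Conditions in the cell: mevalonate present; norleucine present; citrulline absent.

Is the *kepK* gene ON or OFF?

OFF

TorM is non-functional in this strain, so it has no effect.
Citrulline is absent, so SovA is inactive.
Norleucine is present, so OxaS is active.
With repressor OxaS bound, *kepK* is not transcribed.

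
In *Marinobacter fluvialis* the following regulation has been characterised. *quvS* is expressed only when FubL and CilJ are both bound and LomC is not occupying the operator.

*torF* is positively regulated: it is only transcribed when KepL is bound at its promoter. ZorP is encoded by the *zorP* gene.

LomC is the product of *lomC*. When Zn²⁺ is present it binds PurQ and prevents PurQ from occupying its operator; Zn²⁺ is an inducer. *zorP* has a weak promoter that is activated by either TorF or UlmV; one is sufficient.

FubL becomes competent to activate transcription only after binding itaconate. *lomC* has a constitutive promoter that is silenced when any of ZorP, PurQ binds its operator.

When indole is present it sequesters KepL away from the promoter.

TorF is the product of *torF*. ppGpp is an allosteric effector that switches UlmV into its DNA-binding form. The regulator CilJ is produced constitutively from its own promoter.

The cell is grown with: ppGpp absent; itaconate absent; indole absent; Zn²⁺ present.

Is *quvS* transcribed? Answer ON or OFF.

OFF

Indole is absent, so KepL is active.
No repressor is bound and KepL is active, so *torF* is transcribed.
So TorF is produced and active.
ppGpp is absent, so UlmV is inactive.
Activator TorF is present, so *zorP* is transcribed.
So ZorP is produced and active.
Zn²⁺ is present, so PurQ is inactive.
With repressor ZorP bound, *lomC* is not transcribed.
So LomC is not produced.
Itaconate is absent, so FubL is inactive.
CilJ is produced constitutively and is active.
Required activator FubL is absent, so *quvS* is not transcribed.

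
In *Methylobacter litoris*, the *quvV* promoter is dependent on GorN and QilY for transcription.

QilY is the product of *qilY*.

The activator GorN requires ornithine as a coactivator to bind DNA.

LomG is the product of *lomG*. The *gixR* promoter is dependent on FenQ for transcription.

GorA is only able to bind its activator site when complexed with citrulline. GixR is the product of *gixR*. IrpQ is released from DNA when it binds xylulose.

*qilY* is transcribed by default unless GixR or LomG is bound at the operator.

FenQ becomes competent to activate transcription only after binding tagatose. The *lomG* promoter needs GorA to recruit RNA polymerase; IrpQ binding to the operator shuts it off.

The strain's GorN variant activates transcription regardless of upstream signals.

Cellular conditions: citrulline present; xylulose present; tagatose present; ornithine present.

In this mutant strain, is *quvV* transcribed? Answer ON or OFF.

GorN is constitutively active in this strain.
Tagatose is present, so FenQ is active.
No repressor is bound and FenQ is active, so *gixR* is transcribed.
So GixR is produced and active.
Xylulose is present, so IrpQ is inactive.
Citrulline is present, so GorA is active.
No repressor is bound and GorA is active, so *lomG* is transcribed.
So LomG is produced and active.
With repressor GixR bound, *qilY* is not transcribed.
So QilY is not produced.
Required activator QilY is absent, so *quvV* is not transcribed.

OFF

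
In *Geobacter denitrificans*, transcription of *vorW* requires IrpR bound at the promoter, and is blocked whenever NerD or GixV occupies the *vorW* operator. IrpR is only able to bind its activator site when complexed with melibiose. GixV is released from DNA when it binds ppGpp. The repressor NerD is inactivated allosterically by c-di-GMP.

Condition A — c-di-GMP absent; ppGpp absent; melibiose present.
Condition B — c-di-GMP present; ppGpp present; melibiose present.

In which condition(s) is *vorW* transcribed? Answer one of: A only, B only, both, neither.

Condition A:
c-di-GMP is absent, so NerD is active.
ppGpp is absent, so GixV is active.
Melibiose is present, so IrpR is active.
With repressor NerD bound, *vorW* is not transcribed.
→ *vorW* is OFF in A.
Condition B:
c-di-GMP is present, so NerD is inactive.
ppGpp is present, so GixV is inactive.
Melibiose is present, so IrpR is active.
No repressor is bound and IrpR is active, so *vorW* is transcribed.
→ *vorW* is ON in B.

B only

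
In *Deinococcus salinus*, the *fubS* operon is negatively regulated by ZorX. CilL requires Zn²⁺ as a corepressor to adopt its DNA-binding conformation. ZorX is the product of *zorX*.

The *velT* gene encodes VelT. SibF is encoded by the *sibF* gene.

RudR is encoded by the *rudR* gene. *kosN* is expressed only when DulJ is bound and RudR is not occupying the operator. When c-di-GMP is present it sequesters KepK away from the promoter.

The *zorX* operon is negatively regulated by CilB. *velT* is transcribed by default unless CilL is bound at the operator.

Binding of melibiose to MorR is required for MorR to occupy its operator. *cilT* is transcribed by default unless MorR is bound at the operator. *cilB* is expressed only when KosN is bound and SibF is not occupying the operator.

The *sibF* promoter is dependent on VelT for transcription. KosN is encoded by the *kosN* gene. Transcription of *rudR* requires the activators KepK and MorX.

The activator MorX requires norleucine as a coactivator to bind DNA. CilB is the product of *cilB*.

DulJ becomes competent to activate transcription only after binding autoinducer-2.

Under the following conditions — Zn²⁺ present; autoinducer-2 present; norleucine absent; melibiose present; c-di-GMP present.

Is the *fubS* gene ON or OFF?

c-di-GMP is present, so KepK is inactive.
Norleucine is absent, so MorX is inactive.
Required activator KepK is absent, so *rudR* is not transcribed.
So RudR is not produced.
Autoinducer-2 is present, so DulJ is active.
No repressor is bound and DulJ is active, so *kosN* is transcribed.
So KosN is produced and active.
Zn²⁺ is present, so CilL is active.
With repressor CilL bound, *velT* is not transcribed.
So VelT is not produced.
Required activator VelT is absent, so *sibF* is not transcribed.
So SibF is not produced.
No repressor is bound and KosN is active, so *cilB* is transcribed.
So CilB is produced and active.
With repressor CilB bound, *zorX* is not transcribed.
So ZorX is not produced.
With no repressor bound, *fubS* is transcribed.

ON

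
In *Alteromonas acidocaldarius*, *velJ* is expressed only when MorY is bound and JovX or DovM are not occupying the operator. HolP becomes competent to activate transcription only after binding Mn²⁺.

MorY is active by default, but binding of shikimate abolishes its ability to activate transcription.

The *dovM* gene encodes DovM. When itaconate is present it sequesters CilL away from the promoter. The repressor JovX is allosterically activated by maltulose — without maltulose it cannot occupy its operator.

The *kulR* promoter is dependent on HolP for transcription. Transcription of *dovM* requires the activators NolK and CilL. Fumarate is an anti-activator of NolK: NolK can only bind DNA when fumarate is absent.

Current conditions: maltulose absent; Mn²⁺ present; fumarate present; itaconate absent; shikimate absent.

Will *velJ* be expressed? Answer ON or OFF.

Maltulose is absent, so JovX is inactive.
Shikimate is absent, so MorY is active.
Fumarate is present, so NolK is inactive.
Itaconate is absent, so CilL is active.
Required activator NolK is absent, so *dovM* is not transcribed.
So DovM is not produced.
No repressor is bound and MorY is active, so *velJ* is transcribed.

ON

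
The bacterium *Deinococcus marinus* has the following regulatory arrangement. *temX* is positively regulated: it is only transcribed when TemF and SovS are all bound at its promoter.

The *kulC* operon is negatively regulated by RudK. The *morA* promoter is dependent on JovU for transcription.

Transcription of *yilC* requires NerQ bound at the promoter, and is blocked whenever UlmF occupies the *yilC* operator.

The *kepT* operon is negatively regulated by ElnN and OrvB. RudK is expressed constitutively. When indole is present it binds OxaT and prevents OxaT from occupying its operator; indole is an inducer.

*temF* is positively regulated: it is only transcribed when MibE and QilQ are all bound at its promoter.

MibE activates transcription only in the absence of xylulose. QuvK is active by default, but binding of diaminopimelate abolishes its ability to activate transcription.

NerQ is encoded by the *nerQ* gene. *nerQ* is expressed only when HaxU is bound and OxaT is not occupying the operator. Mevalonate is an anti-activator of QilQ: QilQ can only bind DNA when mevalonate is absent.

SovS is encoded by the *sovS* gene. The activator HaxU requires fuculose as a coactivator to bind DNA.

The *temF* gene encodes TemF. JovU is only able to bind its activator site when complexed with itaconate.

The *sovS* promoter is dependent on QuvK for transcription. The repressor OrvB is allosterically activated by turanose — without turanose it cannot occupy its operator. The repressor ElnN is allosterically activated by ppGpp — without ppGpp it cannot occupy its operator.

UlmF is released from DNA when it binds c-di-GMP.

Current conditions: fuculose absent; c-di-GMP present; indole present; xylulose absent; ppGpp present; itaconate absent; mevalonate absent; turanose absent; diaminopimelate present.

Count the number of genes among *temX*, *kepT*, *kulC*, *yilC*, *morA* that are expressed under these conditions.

0

Xylulose is absent, so MibE is active.
Mevalonate is absent, so QilQ is active.
No repressor is bound and MibE and QilQ are active, so *temF* is transcribed.
So TemF is produced and active.
Diaminopimelate is present, so QuvK is inactive.
Required activator QuvK is absent, so *sovS* is not transcribed.
So SovS is not produced.
Required activator SovS is absent, so *temX* is not transcribed.
→ *temX* is OFF.
ppGpp is present, so ElnN is active.
Turanose is absent, so OrvB is inactive.
With repressor ElnN bound, *kepT* is not transcribed.
→ *kepT* is OFF.
RudK is produced constitutively and is active.
With repressor RudK bound, *kulC* is not transcribed.
→ *kulC* is OFF.
c-di-GMP is present, so UlmF is inactive.
Indole is present, so OxaT is inactive.
Fuculose is absent, so HaxU is inactive.
Required activator HaxU is absent, so *nerQ* is not transcribed.
So NerQ is not produced.
Required activator NerQ is absent, so *yilC* is not transcribed.
→ *yilC* is OFF.
Itaconate is absent, so JovU is inactive.
Required activator JovU is absent, so *morA* is not transcribed.
→ *morA* is OFF.
0 of the 5 genes are transcribed.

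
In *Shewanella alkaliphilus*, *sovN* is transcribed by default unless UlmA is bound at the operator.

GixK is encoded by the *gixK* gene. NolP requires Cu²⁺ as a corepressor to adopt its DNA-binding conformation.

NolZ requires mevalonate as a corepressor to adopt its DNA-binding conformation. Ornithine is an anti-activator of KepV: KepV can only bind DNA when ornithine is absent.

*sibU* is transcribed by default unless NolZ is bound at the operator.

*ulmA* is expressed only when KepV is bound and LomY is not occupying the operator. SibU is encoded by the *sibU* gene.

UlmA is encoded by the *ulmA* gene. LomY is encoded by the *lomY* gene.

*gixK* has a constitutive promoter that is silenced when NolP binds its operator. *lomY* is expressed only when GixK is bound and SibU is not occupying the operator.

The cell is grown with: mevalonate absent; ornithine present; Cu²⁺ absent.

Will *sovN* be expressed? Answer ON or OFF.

Mevalonate is absent, so NolZ is inactive.
With no repressor bound, *sibU* is transcribed.
So SibU is produced and active.
Cu²⁺ is absent, so NolP is inactive.
With no repressor bound, *gixK* is transcribed.
So GixK is produced and active.
With repressor SibU bound, *lomY* is not transcribed.
So LomY is not produced.
Ornithine is present, so KepV is inactive.
Required activator KepV is absent, so *ulmA* is not transcribed.
So UlmA is not produced.
With no repressor bound, *sovN* is transcribed.

ON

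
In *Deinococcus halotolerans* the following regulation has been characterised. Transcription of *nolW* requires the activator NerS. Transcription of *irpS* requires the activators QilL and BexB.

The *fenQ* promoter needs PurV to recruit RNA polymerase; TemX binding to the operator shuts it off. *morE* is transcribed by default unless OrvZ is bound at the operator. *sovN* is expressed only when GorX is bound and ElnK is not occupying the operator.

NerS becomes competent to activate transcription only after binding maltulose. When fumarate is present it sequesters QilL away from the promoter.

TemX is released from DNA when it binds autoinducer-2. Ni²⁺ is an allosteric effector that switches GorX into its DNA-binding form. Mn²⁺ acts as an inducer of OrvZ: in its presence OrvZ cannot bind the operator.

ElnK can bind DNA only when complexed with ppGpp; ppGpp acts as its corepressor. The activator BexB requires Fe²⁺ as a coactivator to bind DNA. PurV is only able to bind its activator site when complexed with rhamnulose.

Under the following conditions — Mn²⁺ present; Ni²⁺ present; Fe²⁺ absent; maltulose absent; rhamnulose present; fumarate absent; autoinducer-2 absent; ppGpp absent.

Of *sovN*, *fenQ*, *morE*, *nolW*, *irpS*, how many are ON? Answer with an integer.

2

ppGpp is absent, so ElnK is inactive.
Ni²⁺ is present, so GorX is active.
No repressor is bound and GorX is active, so *sovN* is transcribed.
→ *sovN* is ON.
Autoinducer-2 is absent, so TemX is active.
Rhamnulose is present, so PurV is active.
With repressor TemX bound, *fenQ* is not transcribed.
→ *fenQ* is OFF.
Mn²⁺ is present, so OrvZ is inactive.
With no repressor bound, *morE* is transcribed.
→ *morE* is ON.
Maltulose is absent, so NerS is inactive.
Required activator NerS is absent, so *nolW* is not transcribed.
→ *nolW* is OFF.
Fumarate is absent, so QilL is active.
Fe²⁺ is absent, so BexB is inactive.
Required activator BexB is absent, so *irpS* is not transcribed.
→ *irpS* is OFF.
2 of the 5 genes are transcribed.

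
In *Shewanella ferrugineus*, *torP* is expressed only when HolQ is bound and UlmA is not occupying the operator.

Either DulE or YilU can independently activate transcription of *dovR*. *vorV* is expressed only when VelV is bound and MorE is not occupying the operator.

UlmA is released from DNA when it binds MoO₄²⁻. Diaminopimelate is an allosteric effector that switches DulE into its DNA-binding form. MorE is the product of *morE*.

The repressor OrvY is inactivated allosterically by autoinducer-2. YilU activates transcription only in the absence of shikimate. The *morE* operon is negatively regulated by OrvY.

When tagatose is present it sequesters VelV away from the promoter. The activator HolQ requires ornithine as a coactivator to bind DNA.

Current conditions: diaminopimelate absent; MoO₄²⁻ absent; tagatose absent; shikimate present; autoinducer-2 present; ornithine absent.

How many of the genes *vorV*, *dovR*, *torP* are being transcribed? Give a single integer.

Autoinducer-2 is present, so OrvY is inactive.
With no repressor bound, *morE* is transcribed.
So MorE is produced and active.
Tagatose is absent, so VelV is active.
With repressor MorE bound, *vorV* is not transcribed.
→ *vorV* is OFF.
Diaminopimelate is absent, so DulE is inactive.
Shikimate is present, so YilU is inactive.
No activator is available at the *dovR* promoter, so *dovR* is not transcribed.
→ *dovR* is OFF.
Ornithine is absent, so HolQ is inactive.
MoO₄²⁻ is absent, so UlmA is active.
With repressor UlmA bound, *torP* is not transcribed.
→ *torP* is OFF.
0 of the 3 genes are transcribed.

0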